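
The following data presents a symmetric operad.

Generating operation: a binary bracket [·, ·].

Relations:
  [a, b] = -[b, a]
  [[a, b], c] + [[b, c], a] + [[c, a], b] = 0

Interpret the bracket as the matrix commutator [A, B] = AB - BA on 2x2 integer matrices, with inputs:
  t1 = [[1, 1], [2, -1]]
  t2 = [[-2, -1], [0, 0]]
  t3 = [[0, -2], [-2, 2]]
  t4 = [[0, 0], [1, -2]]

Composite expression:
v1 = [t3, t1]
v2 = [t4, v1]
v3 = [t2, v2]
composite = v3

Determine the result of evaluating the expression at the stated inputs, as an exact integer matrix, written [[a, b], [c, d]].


[t3, t1] = [[-2, 2], [0, 2]]
[t4, [t3, t1]] = [[-2, 4], [-4, 2]]
[t2, [t4, [t3, t1]]] = [[4, -12], [-8, -4]]

[[4, -12], [-8, -4]]


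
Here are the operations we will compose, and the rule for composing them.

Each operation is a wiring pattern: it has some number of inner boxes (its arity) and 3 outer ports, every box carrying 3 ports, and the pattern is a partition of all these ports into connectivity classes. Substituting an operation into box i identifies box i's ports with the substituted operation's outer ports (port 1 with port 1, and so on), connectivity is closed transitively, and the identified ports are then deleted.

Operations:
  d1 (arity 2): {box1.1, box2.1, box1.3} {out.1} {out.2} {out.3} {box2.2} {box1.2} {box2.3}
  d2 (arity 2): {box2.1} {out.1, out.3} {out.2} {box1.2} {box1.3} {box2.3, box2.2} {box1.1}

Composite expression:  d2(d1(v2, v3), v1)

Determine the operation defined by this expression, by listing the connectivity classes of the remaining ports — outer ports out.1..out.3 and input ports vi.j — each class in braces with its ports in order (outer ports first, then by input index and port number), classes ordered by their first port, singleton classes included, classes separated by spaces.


{out.1, out.3} {out.2} {v1.1} {v1.2, v1.3} {v2.1, v2.3, v3.1} {v2.2} {v3.2} {v3.3}

Connectivity passes through glued d2-boundaries; trace each wire chain.
the subtree at d1 composes to {out.1} {out.2} {out.3} {v2.1, v2.3, v3.1} {v2.2} {v3.2} {v3.3} on (v2, v3); out.j = own outer ports
the subtree at d2 composes to {out.1, out.3} {out.2} {v1.1} {v1.2, v1.3} {v2.1, v2.3, v3.1} {v2.2} {v3.2} {v3.3} on (v2, v3, v1); out.j = own outer ports


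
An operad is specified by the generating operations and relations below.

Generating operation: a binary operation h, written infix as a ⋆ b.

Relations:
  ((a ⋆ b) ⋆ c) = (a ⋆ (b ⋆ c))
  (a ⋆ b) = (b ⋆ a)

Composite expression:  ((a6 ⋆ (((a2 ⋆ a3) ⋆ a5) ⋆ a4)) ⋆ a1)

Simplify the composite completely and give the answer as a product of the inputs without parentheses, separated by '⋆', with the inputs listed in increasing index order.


a1 ⋆ a2 ⋆ a3 ⋆ a4 ⋆ a5 ⋆ a6

Reordering under h is free, so list the a-inputs canonically.
(a2 ⋆ a3) spells out as a2 ⋆ a3
((a2 ⋆ a3) ⋆ a5) spells out as a2 ⋆ a3 ⋆ a5
(((a2 ⋆ a3) ⋆ a5) ⋆ a4) spells out as a2 ⋆ a3 ⋆ a5 ⋆ a4
(a6 ⋆ (((a2 ⋆ a3) ⋆ a5) ⋆ a4)) spells out as a6 ⋆ a2 ⋆ a3 ⋆ a5 ⋆ a4
((a6 ⋆ (((a2 ⋆ a3) ⋆ a5) ⋆ a4)) ⋆ a1) spells out as a6 ⋆ a2 ⋆ a3 ⋆ a5 ⋆ a4 ⋆ a1
putting the inputs in ascending order: a1 ⋆ a2 ⋆ a3 ⋆ a4 ⋆ a5 ⋆ a6


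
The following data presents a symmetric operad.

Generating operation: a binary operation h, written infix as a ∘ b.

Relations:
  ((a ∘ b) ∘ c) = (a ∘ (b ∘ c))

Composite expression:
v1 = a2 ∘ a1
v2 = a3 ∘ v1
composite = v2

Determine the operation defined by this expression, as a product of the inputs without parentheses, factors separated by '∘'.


a3 ∘ a2 ∘ a1

The h-tree's shape is irrelevant; the a-reading-order decides.
(a2 ∘ a1) reduces to a2 ∘ a1
(a3 ∘ (a2 ∘ a1)) reduces to a3 ∘ a2 ∘ a1


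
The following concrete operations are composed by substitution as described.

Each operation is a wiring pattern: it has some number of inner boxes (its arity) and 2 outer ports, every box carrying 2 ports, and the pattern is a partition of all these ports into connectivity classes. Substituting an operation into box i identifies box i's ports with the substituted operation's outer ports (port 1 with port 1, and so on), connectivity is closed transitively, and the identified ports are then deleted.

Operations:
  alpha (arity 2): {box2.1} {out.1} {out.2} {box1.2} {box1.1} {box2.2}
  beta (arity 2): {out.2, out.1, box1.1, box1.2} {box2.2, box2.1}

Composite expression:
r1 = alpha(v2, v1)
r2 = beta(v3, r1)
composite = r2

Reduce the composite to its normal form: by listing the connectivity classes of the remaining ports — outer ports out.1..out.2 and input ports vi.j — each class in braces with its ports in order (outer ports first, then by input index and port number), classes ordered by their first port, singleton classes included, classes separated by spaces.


Substituting into beta glues patterns; closure does the rest.
alpha over (v2, v1) gives {out.1} {out.2} {v1.1} {v1.2} {v2.1} {v2.2}, out.j being that stage's outer ports
beta over (v3, v2, v1) gives {out.1, out.2, v3.1, v3.2} {v1.1} {v1.2} {v2.1} {v2.2}, out.j being that stage's outer ports

{out.1, out.2, v3.1, v3.2} {v1.1} {v1.2} {v2.1} {v2.2}


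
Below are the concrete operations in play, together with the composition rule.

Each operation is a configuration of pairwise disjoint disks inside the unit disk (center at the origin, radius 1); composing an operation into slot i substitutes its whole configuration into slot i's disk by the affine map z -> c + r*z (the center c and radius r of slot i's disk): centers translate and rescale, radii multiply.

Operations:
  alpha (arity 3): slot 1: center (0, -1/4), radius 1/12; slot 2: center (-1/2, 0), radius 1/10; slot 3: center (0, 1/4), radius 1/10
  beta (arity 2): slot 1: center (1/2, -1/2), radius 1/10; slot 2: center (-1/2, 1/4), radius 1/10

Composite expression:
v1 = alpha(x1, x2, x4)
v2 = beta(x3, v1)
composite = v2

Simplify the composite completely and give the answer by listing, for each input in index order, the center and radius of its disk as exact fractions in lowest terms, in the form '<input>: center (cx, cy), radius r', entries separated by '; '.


x1: center (-1/2, 9/40), radius 1/120; x2: center (-11/20, 1/4), radius 1/100; x3: center (1/2, -1/2), radius 1/10; x4: center (-1/2, 11/40), radius 1/100

Only the slot chain above each x matters under beta; compose those maps.
tracing x3 down its 1-map path: center (1/2, -1/2), radius 1/10
tracing x1 down its 2-map path: center (-1/2, 9/40), radius 1/120
tracing x2 down its 2-map path: center (-11/20, 1/4), radius 1/100
tracing x4 down its 2-map path: center (-1/2, 11/40), radius 1/100


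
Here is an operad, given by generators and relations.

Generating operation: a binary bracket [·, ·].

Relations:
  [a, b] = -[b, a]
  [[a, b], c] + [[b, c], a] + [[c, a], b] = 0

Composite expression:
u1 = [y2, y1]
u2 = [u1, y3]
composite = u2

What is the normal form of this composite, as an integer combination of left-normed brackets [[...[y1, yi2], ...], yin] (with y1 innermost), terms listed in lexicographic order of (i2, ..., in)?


-[[y1, y2], y3]

Expand each bracket as ab - ba; the y1-initial words give the coefficients.
Composite bracket: [[y2, y1], y3]
The bracket unfolds into 4 signed words via [a, b] = ab - ba (2^2 = 4).
Coefficients come from the y1-initial words:
  from y1y2y3, sign -1: term -[[y1, y2], y3]


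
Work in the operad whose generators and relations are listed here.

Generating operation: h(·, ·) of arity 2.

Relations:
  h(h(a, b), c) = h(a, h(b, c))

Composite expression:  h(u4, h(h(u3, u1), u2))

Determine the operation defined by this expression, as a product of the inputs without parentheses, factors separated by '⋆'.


u4 ⋆ u3 ⋆ u1 ⋆ u2

All parenthesizations of h agree; list the u-inputs left to right.
h(u3, u1) spells out as u3 ⋆ u1
h(h(u3, u1), u2) spells out as u3 ⋆ u1 ⋆ u2
h(u4, h(h(u3, u1), u2)) spells out as u4 ⋆ u3 ⋆ u1 ⋆ u2


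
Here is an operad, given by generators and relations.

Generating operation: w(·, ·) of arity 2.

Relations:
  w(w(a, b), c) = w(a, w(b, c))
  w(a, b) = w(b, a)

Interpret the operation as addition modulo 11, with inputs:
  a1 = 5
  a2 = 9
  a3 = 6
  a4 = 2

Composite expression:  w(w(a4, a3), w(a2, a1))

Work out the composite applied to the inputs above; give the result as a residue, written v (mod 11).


0 (mod 11)


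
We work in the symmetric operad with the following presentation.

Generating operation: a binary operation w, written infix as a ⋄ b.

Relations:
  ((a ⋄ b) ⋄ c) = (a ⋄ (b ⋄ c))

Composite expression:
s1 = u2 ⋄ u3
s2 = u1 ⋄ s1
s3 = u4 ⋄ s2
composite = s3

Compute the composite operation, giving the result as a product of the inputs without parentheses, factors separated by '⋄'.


Associativity of w dissolves the nesting; only the u-input order survives.
(u2 ⋄ u3) spells out as u2 ⋄ u3
(u1 ⋄ (u2 ⋄ u3)) spells out as u1 ⋄ u2 ⋄ u3
(u4 ⋄ (u1 ⋄ (u2 ⋄ u3))) spells out as u4 ⋄ u1 ⋄ u2 ⋄ u3

u4 ⋄ u1 ⋄ u2 ⋄ u3


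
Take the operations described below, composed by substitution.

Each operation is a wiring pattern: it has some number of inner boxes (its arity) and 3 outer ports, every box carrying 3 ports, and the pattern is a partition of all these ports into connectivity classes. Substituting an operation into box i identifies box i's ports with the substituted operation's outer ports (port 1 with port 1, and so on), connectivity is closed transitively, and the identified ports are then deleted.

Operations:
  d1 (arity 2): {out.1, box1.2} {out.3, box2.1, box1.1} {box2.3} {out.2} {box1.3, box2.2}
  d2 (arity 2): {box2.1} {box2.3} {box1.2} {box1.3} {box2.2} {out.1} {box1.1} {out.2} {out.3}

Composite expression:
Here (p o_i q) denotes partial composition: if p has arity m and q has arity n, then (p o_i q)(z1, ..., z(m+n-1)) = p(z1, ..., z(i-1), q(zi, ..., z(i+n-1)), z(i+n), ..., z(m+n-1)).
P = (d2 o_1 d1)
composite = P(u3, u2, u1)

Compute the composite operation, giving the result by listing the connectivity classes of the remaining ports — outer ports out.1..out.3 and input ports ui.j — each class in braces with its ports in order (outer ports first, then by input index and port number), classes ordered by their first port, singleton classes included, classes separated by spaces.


Substituting into d2 glues patterns; closure does the rest.
stage d1: inputs (u3, u2), connectivity {out.1, u3.2} {out.2} {out.3, u2.1, u3.1} {u2.2, u3.3} {u2.3}, out.j its boundary
stage d2: inputs (u3, u2, u1), connectivity {out.1} {out.2} {out.3} {u1.1} {u1.2} {u1.3} {u2.1, u3.1} {u2.2, u3.3} {u2.3} {u3.2}, out.j its boundary

{out.1} {out.2} {out.3} {u1.1} {u1.2} {u1.3} {u2.1, u3.1} {u2.2, u3.3} {u2.3} {u3.2}


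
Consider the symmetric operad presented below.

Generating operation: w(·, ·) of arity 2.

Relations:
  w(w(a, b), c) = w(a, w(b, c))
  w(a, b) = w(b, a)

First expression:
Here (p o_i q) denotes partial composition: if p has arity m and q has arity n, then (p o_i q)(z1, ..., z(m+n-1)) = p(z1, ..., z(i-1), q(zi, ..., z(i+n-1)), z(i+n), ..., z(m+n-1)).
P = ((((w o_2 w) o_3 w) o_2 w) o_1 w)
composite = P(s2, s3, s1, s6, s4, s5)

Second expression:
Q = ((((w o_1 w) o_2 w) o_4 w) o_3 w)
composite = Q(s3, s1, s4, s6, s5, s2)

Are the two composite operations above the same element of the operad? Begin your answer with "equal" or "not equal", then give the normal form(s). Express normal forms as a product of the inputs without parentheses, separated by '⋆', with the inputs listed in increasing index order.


equal: each reduces to s1 ⋆ s2 ⋆ s3 ⋆ s4 ⋆ s5 ⋆ s6

The first expression reduces to s1 ⋆ s2 ⋆ s3 ⋆ s4 ⋆ s5 ⋆ s6
The second expression reduces to s1 ⋆ s2 ⋆ s3 ⋆ s4 ⋆ s5 ⋆ s6
The forms coincide; equal.


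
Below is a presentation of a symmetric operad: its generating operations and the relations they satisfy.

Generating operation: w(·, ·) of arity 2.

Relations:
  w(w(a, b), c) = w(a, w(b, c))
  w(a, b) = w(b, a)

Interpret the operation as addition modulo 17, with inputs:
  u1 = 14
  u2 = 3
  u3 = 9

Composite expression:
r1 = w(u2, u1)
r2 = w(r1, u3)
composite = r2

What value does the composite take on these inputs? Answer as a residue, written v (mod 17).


w(u2, u1) = 0
w(w(u2, u1), u3) = 9

9 (mod 17)


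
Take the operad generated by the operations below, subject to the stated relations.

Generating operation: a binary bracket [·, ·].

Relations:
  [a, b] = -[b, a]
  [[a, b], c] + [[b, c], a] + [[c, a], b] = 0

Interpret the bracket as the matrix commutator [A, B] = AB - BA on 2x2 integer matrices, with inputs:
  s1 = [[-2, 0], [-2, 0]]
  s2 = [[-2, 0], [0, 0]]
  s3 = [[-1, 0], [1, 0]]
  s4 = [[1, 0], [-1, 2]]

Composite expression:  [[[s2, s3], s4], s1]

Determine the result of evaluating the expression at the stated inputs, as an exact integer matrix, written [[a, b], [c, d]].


[[0, 0], [4, 0]]

[s2, s3] = [[0, 0], [2, 0]]
[[s2, s3], s4] = [[0, 0], [-2, 0]]
[[[s2, s3], s4], s1] = [[0, 0], [4, 0]]


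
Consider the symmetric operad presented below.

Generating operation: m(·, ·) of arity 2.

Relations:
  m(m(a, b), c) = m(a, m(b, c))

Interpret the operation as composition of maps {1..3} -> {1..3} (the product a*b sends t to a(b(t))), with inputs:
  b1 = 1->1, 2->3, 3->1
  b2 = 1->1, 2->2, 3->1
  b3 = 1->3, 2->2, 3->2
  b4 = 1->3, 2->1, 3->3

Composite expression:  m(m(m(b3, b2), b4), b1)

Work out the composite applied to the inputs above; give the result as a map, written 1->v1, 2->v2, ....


m(b3, b2) = 1->3, 2->2, 3->3
m(m(b3, b2), b4) = 1->3, 2->3, 3->3
m(m(m(b3, b2), b4), b1) = 1->3, 2->3, 3->3

1->3, 2->3, 3->3


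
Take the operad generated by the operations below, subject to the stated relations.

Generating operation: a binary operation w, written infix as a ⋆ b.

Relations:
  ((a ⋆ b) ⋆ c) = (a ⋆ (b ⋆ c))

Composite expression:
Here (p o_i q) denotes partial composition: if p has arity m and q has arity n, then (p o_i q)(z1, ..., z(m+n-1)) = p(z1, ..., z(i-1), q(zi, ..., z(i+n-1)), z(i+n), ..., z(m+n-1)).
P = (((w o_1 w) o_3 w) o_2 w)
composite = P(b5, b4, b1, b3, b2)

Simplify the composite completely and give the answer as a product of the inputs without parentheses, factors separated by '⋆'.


b5 ⋆ b4 ⋆ b1 ⋆ b3 ⋆ b2

Associativity of w dissolves the nesting; only the b-input order survives.
(b4 ⋆ b1) linearizes to b4 ⋆ b1
(b5 ⋆ (b4 ⋆ b1)) linearizes to b5 ⋆ b4 ⋆ b1
(b3 ⋆ b2) linearizes to b3 ⋆ b2
((b5 ⋆ (b4 ⋆ b1)) ⋆ (b3 ⋆ b2)) linearizes to b5 ⋆ b4 ⋆ b1 ⋆ b3 ⋆ b2


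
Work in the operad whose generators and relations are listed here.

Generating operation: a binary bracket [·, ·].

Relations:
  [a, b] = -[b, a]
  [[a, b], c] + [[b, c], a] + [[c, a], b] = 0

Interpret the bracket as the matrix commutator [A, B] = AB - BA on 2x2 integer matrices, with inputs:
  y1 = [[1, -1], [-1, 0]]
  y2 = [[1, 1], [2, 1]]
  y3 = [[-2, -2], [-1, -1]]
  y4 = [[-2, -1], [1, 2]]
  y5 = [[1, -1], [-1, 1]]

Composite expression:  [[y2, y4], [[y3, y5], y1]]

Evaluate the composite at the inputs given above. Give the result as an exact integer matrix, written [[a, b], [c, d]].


[[-20, -2], [26, 20]]

[y2, y4] = [[3, 4], [-8, -3]]
[y3, y5] = [[1, 1], [-1, -1]]
[[y3, y5], y1] = [[-2, -3], [1, 2]]
[[y2, y4], [[y3, y5], y1]] = [[-20, -2], [26, 20]]


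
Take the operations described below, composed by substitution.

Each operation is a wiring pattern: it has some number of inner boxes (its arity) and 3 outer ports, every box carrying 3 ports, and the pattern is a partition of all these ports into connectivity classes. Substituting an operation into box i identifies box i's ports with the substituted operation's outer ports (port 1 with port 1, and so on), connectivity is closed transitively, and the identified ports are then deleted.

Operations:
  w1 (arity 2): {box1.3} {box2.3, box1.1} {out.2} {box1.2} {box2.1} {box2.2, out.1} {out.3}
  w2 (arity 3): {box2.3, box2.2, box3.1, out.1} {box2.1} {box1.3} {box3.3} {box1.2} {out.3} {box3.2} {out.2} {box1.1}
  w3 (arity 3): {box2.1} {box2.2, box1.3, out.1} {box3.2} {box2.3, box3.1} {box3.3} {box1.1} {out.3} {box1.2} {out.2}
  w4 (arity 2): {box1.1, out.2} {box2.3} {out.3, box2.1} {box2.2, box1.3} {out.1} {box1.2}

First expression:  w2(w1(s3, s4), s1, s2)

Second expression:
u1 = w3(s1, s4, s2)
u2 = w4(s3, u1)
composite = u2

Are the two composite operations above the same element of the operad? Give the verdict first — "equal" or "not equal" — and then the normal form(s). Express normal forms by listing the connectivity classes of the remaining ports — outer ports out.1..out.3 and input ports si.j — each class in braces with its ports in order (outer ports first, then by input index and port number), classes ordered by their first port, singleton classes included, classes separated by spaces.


not equal — first {out.1, s1.2, s1.3, s2.1} {out.2} {out.3} {s1.1} {s2.2} {s2.3} {s3.1, s4.3} {s3.2} {s3.3} {s4.1} {s4.2}, second {out.1} {out.2, s3.1} {out.3, s1.3, s4.2} {s1.1} {s1.2} {s2.1, s4.3} {s2.2} {s2.3} {s3.2} {s3.3} {s4.1}

The first expression reduces to {out.1, s1.2, s1.3, s2.1} {out.2} {out.3} {s1.1} {s2.2} {s2.3} {s3.1, s4.3} {s3.2} {s3.3} {s4.1} {s4.2}
The second expression reduces to {out.1} {out.2, s3.1} {out.3, s1.3, s4.2} {s1.1} {s1.2} {s2.1, s4.3} {s2.2} {s2.3} {s3.2} {s3.3} {s4.1}
They disagree, so not equal.


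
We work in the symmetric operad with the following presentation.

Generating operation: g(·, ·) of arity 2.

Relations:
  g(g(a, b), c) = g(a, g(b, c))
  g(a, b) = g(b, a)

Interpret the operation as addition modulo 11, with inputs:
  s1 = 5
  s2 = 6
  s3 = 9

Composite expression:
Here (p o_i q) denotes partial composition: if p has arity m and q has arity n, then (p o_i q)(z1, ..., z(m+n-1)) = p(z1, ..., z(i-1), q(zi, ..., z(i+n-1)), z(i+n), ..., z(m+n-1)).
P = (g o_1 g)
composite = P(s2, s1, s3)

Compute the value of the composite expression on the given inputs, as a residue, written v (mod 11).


9 (mod 11)


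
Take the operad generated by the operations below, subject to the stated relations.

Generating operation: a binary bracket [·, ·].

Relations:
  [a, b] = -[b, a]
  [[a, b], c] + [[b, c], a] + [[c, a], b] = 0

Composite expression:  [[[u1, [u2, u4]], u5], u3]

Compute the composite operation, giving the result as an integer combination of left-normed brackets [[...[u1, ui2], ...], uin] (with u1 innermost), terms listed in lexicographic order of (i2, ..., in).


[[[[u1, u2], u4], u5], u3] - [[[[u1, u4], u2], u5], u3]


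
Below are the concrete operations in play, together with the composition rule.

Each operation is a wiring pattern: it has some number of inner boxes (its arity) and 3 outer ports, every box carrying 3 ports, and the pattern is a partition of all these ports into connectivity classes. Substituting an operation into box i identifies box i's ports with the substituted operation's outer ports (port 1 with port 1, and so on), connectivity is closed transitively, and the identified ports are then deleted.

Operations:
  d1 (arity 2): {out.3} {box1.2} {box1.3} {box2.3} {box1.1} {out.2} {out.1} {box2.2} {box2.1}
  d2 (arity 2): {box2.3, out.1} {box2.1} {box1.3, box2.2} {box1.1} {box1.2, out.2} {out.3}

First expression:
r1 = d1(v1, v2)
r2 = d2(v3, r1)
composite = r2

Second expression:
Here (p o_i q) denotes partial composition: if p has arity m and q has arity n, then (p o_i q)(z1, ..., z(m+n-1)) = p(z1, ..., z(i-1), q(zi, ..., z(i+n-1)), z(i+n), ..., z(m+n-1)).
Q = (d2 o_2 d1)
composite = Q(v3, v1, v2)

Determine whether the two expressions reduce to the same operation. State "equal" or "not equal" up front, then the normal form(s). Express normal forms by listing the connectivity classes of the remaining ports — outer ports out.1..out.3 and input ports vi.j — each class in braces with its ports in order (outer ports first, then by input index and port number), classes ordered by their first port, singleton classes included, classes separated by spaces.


equal — both sides give {out.1} {out.2, v3.2} {out.3} {v1.1} {v1.2} {v1.3} {v2.1} {v2.2} {v2.3} {v3.1} {v3.3}

The first composite normalizes to {out.1} {out.2, v3.2} {out.3} {v1.1} {v1.2} {v1.3} {v2.1} {v2.2} {v2.3} {v3.1} {v3.3}
The second composite normalizes to {out.1} {out.2, v3.2} {out.3} {v1.1} {v1.2} {v1.3} {v2.1} {v2.2} {v2.3} {v3.1} {v3.3}
The normal forms match — equal.


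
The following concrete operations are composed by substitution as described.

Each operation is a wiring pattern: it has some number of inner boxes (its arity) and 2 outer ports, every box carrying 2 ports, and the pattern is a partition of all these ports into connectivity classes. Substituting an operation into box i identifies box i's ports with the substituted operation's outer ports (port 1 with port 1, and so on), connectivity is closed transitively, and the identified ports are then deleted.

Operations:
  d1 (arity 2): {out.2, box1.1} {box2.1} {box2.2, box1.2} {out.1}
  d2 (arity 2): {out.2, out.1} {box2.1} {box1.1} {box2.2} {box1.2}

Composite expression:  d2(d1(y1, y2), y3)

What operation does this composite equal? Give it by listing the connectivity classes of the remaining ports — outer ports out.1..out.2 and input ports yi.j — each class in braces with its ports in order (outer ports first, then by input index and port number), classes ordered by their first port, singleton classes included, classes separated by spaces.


{out.1, out.2} {y1.1} {y1.2, y2.2} {y2.1} {y3.1} {y3.2}

Two ports join when wires chain via d2-identified ports.
after d1, the pattern on (y1, y2) reads {out.1} {out.2, y1.1} {y1.2, y2.2} {y2.1} (out.j = its outer ports)
after d2, the pattern on (y1, y2, y3) reads {out.1, out.2} {y1.1} {y1.2, y2.2} {y2.1} {y3.1} {y3.2} (out.j = its outer ports)


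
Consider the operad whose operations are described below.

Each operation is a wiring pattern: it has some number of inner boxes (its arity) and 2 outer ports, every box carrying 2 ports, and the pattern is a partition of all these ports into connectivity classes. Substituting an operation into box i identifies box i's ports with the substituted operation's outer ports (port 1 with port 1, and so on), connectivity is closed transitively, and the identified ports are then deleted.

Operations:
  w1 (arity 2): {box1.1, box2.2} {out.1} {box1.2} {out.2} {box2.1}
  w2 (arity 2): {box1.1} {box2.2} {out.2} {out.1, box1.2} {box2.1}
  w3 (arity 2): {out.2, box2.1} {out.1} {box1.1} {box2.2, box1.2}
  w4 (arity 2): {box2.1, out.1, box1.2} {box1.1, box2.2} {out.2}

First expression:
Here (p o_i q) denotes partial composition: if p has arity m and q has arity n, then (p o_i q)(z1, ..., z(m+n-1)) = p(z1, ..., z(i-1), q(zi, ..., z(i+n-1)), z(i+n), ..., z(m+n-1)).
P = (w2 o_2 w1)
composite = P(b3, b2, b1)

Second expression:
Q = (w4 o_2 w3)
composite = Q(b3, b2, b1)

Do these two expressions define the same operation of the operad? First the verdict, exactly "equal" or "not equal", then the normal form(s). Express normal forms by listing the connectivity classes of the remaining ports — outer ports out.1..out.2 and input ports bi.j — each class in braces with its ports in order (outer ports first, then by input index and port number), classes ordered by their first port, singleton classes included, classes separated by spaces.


The first expression, normalized: {out.1, b3.2} {out.2} {b1.1} {b1.2, b2.1} {b2.2} {b3.1}
The second expression, normalized: {out.1, b3.2} {out.2} {b1.1, b3.1} {b1.2, b2.2} {b2.1}
Distinct normal forms: not equal.

not equal; the first gives {out.1, b3.2} {out.2} {b1.1} {b1.2, b2.1} {b2.2} {b3.1} and the second {out.1, b3.2} {out.2} {b1.1, b3.1} {b1.2, b2.2} {b2.1}


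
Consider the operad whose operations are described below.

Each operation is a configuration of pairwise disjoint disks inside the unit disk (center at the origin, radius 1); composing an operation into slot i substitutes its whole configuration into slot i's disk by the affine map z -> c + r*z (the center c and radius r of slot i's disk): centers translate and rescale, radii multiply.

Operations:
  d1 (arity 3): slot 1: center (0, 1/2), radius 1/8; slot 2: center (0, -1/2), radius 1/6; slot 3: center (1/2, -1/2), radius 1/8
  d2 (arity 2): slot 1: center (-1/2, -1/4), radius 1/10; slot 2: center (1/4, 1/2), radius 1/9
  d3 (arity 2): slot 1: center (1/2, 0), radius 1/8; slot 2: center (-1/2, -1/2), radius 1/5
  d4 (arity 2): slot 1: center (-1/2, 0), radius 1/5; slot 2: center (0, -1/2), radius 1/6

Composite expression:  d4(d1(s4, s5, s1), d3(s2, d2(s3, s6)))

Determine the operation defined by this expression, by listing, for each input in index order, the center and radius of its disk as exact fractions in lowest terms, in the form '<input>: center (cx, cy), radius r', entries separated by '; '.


s1: center (-2/5, -1/10), radius 1/40; s2: center (1/12, -1/2), radius 1/48; s3: center (-1/10, -71/120), radius 1/300; s4: center (-1/2, 1/10), radius 1/40; s5: center (-1/2, -1/10), radius 1/30; s6: center (-3/40, -17/30), radius 1/270

Nesting under d4 composes maps z -> c + r*z down each s-path.
tracing s4 down its 2-map path: center (-1/2, 1/10), radius 1/40
tracing s5 down its 2-map path: center (-1/2, -1/10), radius 1/30
tracing s1 down its 2-map path: center (-2/5, -1/10), radius 1/40
tracing s2 down its 2-map path: center (1/12, -1/2), radius 1/48
tracing s3 down its 3-map path: center (-1/10, -71/120), radius 1/300
tracing s6 down its 3-map path: center (-3/40, -17/30), radius 1/270


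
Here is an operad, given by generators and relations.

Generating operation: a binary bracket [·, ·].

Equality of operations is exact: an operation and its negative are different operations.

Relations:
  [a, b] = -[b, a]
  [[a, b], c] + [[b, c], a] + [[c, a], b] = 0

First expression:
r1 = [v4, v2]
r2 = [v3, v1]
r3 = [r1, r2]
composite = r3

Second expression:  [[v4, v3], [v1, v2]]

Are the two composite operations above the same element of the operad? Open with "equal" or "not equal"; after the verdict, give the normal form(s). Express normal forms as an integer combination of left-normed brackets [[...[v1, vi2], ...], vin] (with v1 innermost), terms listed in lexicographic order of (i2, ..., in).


Normal form of the first expression: -[[[v1, v3], v2], v4] + [[[v1, v3], v4], v2]
Normal form of the second expression: [[[v1, v2], v3], v4] - [[[v1, v2], v4], v3]
They disagree, so not equal.

not equal; the first gives -[[[v1, v3], v2], v4] + [[[v1, v3], v4], v2] and the second [[[v1, v2], v3], v4] - [[[v1, v2], v4], v3]


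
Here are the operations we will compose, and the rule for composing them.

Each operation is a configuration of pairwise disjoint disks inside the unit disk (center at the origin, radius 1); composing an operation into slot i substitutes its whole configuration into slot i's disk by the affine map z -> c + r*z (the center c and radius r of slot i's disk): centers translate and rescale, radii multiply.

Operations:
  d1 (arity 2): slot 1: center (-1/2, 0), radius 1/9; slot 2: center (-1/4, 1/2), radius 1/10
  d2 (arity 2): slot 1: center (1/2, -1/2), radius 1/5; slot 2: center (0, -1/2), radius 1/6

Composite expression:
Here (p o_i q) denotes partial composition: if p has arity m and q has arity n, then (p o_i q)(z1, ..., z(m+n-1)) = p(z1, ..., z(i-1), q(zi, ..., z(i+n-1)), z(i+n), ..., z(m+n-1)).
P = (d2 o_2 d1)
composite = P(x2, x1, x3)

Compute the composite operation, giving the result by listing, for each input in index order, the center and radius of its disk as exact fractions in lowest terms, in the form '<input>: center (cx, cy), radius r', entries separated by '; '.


Affine substitution under d2: radii multiply and x-centers shift.
tracing x2 down its 1-map path: center (1/2, -1/2), radius 1/5
tracing x1 down its 2-map path: center (-1/12, -1/2), radius 1/54
tracing x3 down its 2-map path: center (-1/24, -5/12), radius 1/60

x1: center (-1/12, -1/2), radius 1/54; x2: center (1/2, -1/2), radius 1/5; x3: center (-1/24, -5/12), radius 1/60


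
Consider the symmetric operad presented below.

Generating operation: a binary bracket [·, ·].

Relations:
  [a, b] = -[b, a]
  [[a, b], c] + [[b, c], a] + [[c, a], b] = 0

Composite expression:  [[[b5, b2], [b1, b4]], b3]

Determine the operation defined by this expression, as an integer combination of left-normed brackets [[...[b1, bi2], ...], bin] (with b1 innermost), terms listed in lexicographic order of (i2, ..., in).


[[[[b1, b4], b2], b5], b3] - [[[[b1, b4], b5], b2], b3]

A multilinear Lie element is pinned by b1-initial words (b1 innermost).
Composite bracket: [[[b5, b2], [b1, b4]], b3]
Applying ab - ba throughout gives 16 signed words (2^4 = 16).
Only words starting with b1 matter:
  b1b4b2b5b3 (sign +1) contributes +[[[[b1, b4], b2], b5], b3]
  b1b4b5b2b3 (sign -1) contributes -[[[[b1, b4], b5], b2], b3]


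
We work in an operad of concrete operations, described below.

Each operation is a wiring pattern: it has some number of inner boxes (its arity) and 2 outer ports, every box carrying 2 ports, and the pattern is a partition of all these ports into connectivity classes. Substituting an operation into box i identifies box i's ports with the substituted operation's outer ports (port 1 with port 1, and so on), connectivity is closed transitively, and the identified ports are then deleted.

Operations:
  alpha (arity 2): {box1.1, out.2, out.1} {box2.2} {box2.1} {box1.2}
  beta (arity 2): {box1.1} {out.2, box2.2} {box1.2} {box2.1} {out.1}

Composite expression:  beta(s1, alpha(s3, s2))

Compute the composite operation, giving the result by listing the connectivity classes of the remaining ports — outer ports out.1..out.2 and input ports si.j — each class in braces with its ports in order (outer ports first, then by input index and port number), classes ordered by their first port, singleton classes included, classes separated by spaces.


Connectivity passes through glued beta-boundaries; trace each wire chain.
through alpha, on inputs (s3, s2): {out.1, out.2, s3.1} {s2.1} {s2.2} {s3.2} (out.j = stage outer ports)
through beta, on inputs (s1, s3, s2): {out.1} {out.2, s3.1} {s1.1} {s1.2} {s2.1} {s2.2} {s3.2} (out.j = stage outer ports)

{out.1} {out.2, s3.1} {s1.1} {s1.2} {s2.1} {s2.2} {s3.2}


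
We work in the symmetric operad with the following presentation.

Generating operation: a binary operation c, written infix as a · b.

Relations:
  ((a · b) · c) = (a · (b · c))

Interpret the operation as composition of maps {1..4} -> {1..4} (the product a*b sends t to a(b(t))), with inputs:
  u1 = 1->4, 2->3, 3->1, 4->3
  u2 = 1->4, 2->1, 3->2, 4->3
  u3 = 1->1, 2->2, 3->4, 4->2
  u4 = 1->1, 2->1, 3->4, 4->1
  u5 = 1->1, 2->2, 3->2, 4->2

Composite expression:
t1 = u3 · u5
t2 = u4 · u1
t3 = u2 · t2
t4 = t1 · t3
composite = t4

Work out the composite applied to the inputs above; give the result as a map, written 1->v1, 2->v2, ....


1->2, 2->2, 3->2, 4->2


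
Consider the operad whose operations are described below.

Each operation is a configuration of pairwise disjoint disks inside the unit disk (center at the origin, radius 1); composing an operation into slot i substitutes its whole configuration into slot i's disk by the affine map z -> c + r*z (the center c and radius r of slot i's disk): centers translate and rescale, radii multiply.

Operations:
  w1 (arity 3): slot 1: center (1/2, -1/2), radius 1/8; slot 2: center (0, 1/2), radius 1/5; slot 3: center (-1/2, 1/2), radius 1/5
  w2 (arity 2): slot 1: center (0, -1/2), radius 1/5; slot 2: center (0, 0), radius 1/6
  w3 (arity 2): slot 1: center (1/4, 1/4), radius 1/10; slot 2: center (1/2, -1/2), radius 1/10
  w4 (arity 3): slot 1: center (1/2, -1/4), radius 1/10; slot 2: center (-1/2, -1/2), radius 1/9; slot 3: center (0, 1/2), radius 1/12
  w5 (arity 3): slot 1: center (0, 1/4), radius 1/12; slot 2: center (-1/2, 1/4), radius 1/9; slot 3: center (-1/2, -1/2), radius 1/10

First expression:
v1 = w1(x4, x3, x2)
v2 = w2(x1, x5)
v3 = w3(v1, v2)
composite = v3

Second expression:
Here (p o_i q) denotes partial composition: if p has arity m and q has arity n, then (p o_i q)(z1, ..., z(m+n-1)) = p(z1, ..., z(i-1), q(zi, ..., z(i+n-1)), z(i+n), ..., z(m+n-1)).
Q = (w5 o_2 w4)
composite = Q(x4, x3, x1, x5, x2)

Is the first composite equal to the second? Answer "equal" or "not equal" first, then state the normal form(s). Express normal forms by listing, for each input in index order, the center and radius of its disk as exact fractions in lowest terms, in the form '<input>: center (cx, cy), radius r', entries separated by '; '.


not equal — first x1: center (1/2, -11/20), radius 1/50; x2: center (1/5, 3/10), radius 1/50; x3: center (1/4, 3/10), radius 1/50; x4: center (3/10, 1/5), radius 1/80; x5: center (1/2, -1/2), radius 1/60, second x1: center (-5/9, 7/36), radius 1/81; x2: center (-1/2, -1/2), radius 1/10; x3: center (-4/9, 2/9), radius 1/90; x4: center (0, 1/4), radius 1/12; x5: center (-1/2, 11/36), radius 1/108

The first expression, normalized: x1: center (1/2, -11/20), radius 1/50; x2: center (1/5, 3/10), radius 1/50; x3: center (1/4, 3/10), radius 1/50; x4: center (3/10, 1/5), radius 1/80; x5: center (1/2, -1/2), radius 1/60
The second expression, normalized: x1: center (-5/9, 7/36), radius 1/81; x2: center (-1/2, -1/2), radius 1/10; x3: center (-4/9, 2/9), radius 1/90; x4: center (0, 1/4), radius 1/12; x5: center (-1/2, 11/36), radius 1/108
The normal forms differ: not equal.


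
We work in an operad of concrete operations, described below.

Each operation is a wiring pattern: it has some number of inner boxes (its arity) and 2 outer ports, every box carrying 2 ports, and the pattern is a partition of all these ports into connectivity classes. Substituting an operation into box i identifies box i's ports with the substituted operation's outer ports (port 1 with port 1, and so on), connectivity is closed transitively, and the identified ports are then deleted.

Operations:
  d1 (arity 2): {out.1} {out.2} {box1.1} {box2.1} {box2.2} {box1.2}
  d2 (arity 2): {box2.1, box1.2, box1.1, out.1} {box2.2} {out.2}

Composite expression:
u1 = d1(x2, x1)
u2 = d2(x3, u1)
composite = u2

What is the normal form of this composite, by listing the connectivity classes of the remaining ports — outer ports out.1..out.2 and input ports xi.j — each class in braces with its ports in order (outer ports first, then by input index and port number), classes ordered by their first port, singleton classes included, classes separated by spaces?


{out.1, x3.1, x3.2} {out.2} {x1.1} {x1.2} {x2.1} {x2.2}

Two ports join when wires chain via d2-identified ports.
the subtree at d1 composes to {out.1} {out.2} {x1.1} {x1.2} {x2.1} {x2.2} on (x2, x1); out.j = own outer ports
the subtree at d2 composes to {out.1, x3.1, x3.2} {out.2} {x1.1} {x1.2} {x2.1} {x2.2} on (x3, x2, x1); out.j = own outer ports


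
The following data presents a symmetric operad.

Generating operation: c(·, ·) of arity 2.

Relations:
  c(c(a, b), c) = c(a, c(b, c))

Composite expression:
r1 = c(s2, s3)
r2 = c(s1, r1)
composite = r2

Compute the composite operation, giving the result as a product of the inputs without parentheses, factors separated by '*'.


s1 * s2 * s3

Key point: c is associative — brackets drop, the s-order remains.
c(s2, s3) spells out as s2 * s3
c(s1, c(s2, s3)) spells out as s1 * s2 * s3


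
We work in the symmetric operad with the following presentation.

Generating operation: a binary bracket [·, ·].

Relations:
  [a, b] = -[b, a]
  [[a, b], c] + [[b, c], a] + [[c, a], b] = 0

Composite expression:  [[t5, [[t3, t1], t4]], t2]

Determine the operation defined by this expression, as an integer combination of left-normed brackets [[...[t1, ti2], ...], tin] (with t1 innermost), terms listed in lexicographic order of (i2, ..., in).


Antisymmetry and Jacobi reduce to t1-anchored left-normed brackets.
Composite bracket: [[t5, [[t3, t1], t4]], t2]
Full expansion: 16 signed words from ab - ba (2^4 = 16).
Collect the words opening with t1:
  from t1t3t4t5t2, sign +1: term +[[[[t1, t3], t4], t5], t2]

[[[[t1, t3], t4], t5], t2]


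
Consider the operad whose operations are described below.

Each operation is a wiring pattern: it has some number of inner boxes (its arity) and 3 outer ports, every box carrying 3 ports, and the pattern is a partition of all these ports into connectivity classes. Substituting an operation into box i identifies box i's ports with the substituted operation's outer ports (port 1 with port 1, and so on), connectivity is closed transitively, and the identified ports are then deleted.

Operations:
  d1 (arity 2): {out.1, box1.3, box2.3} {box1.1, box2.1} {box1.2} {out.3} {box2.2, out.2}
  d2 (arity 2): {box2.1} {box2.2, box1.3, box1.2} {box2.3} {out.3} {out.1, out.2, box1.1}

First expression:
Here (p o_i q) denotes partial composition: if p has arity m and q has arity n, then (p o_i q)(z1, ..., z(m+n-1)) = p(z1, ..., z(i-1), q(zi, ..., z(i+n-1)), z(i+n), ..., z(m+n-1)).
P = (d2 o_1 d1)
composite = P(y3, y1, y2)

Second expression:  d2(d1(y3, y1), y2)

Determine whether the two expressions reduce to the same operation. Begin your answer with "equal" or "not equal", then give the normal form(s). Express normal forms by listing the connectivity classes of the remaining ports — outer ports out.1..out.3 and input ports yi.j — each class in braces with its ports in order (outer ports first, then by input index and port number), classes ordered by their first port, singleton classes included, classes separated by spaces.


The first expression reduces to {out.1, out.2, y1.3, y3.3} {out.3} {y1.1, y3.1} {y1.2, y2.2} {y2.1} {y2.3} {y3.2}
The second expression reduces to {out.1, out.2, y1.3, y3.3} {out.3} {y1.1, y3.1} {y1.2, y2.2} {y2.1} {y2.3} {y3.2}
The normal forms match — equal.

equal; the common form is {out.1, out.2, y1.3, y3.3} {out.3} {y1.1, y3.1} {y1.2, y2.2} {y2.1} {y2.3} {y3.2}


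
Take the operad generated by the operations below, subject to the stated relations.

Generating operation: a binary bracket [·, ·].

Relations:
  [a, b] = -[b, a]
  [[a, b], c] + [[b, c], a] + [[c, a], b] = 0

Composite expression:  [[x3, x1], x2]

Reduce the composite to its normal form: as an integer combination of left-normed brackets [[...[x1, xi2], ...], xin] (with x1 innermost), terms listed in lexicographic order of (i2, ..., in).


In the tensor algebra, words opening x1 carry the x1-anchored form.
Composite bracket: [[x3, x1], x2]
Each bracket splits as ab - ba, giving 4 signed words (2^2 = 4).
Coefficients come from the x1-initial words:
  the word x1x3x2 carries sign -1 and contributes -[[x1, x3], x2]

-[[x1, x3], x2]


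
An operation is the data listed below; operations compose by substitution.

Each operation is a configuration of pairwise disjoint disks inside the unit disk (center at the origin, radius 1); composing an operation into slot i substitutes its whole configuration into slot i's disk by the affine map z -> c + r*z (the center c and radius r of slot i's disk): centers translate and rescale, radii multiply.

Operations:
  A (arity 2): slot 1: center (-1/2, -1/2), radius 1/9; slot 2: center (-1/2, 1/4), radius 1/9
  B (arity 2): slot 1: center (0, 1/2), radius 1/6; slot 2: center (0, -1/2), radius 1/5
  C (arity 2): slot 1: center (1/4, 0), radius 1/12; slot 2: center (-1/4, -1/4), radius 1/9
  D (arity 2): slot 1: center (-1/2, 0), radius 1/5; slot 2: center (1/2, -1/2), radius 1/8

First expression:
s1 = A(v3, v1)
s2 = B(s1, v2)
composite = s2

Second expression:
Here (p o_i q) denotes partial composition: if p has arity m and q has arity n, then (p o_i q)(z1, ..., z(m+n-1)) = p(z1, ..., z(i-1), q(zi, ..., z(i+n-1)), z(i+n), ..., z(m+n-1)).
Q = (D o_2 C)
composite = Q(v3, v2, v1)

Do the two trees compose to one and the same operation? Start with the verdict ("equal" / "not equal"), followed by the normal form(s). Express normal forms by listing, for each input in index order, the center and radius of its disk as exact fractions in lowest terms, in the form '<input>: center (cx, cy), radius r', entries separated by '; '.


not equal; the first gives v1: center (-1/12, 13/24), radius 1/54; v2: center (0, -1/2), radius 1/5; v3: center (-1/12, 5/12), radius 1/54 and the second v1: center (15/32, -17/32), radius 1/72; v2: center (17/32, -1/2), radius 1/96; v3: center (-1/2, 0), radius 1/5

The first expression, normalized: v1: center (-1/12, 13/24), radius 1/54; v2: center (0, -1/2), radius 1/5; v3: center (-1/12, 5/12), radius 1/54
The second expression, normalized: v1: center (15/32, -17/32), radius 1/72; v2: center (17/32, -1/2), radius 1/96; v3: center (-1/2, 0), radius 1/5
Different reductions; not equal.
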